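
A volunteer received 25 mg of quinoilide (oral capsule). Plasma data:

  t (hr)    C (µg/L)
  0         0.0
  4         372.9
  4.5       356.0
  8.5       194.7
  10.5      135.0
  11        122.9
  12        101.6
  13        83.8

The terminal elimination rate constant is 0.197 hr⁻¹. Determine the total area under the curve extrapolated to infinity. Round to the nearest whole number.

Trapezoidal AUC_0→13:
  [0→4]: (0.0+372.9)/2 × 4 = 745.8
  [4→4.5]: (372.9+356.0)/2 × 0.5 = 182.225
  [4.5→8.5]: (356.0+194.7)/2 × 4 = 1101.4
  [8.5→10.5]: (194.7+135.0)/2 × 2 = 329.7
  [10.5→11]: (135.0+122.9)/2 × 0.5 = 64.475
  [11→12]: (122.9+101.6)/2 × 1 = 112.25
  [12→13]: (101.6+83.8)/2 × 1 = 92.7
  Sum = 2628.55 µg/L·hr
Extrapolated tail: C_last / k_e = 83.8 / 0.197 = 425.381
AUC_0→∞ = 2628.55 + 425.381 = 3053.931 µg/L·hr

AUC = 3054 µg/L·hr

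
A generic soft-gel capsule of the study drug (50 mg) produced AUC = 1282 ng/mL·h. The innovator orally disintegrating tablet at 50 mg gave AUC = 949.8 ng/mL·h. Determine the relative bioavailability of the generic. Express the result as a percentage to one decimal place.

F_rel = 135.0%

F_rel = (AUC_test/D_test) / (AUC_ref/D_ref)
      = (1282/50) / (949.8/50)
      = 25.64 / 18.996 = 1.3498 = 134.98%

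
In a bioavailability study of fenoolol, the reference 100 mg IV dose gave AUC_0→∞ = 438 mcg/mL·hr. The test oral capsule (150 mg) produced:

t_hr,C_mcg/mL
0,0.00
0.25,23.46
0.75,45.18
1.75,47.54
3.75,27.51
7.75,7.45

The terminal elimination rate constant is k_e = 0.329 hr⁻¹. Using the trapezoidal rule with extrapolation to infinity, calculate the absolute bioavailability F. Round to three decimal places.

Trapezoidal AUC_0→7.75 (oral capsule):
  [0→0.25]: (0.00+23.46)/2 × 0.25 = 2.9325
  [0.25→0.75]: (23.46+45.18)/2 × 0.5 = 17.16
  [0.75→1.75]: (45.18+47.54)/2 × 1 = 46.36
  [1.75→3.75]: (47.54+27.51)/2 × 2 = 75.05
  [3.75→7.75]: (27.51+7.45)/2 × 4 = 69.92
  Sum = 211.4225 mcg/mL·hr
Tail: C_last/k_e = 7.45/0.329 = 22.644
AUC_0→∞ (oral capsule) = 211.4225 + 22.644 = 234.0665 mcg/mL·hr
F = (AUC_ev/D_ev)/(AUC_iv/D_iv) = (234.0665/150)/(438/100) = 1.56044/4.38 = 0.3563

F = 0.356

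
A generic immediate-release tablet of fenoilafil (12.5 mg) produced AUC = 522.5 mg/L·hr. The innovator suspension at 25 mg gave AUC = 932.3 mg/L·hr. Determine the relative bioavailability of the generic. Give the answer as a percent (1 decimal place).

F_rel = 112.1%

F_rel = (AUC_test/D_test) / (AUC_ref/D_ref)
      = (522.5/12.5) / (932.3/25)
      = 41.8 / 37.292 = 1.1209 = 112.09%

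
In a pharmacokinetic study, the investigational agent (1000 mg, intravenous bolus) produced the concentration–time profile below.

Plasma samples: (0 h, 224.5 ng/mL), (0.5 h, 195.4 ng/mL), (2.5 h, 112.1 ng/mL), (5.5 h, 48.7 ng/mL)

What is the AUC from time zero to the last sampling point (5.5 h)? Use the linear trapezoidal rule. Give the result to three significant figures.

AUC = 654 ng/mL·h

Trapezoidal AUC_0→5.5:
  [0→0.5]: (224.5+195.4)/2 × 0.5 = 104.975
  [0.5→2.5]: (195.4+112.1)/2 × 2 = 307.5
  [2.5→5.5]: (112.1+48.7)/2 × 3 = 241.2
  Sum = 653.675 ng/mL·h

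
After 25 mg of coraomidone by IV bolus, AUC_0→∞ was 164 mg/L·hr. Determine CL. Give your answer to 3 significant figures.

CL = 0.152 L/hr

CL = Dose_iv / AUC_0→∞
   = 25 / 164 = 0.152439 L/hr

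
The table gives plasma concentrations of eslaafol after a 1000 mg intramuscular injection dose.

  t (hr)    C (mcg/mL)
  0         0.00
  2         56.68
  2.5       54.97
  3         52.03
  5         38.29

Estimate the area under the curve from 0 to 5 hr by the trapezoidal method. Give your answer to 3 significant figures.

AUC = 202 mcg/mL·hr

Trapezoidal AUC_0→5:
  [0→2]: (0.00+56.68)/2 × 2 = 56.68
  [2→2.5]: (56.68+54.97)/2 × 0.5 = 27.9125
  [2.5→3]: (54.97+52.03)/2 × 0.5 = 26.75
  [3→5]: (52.03+38.29)/2 × 2 = 90.32
  Sum = 201.6625 mcg/mL·hr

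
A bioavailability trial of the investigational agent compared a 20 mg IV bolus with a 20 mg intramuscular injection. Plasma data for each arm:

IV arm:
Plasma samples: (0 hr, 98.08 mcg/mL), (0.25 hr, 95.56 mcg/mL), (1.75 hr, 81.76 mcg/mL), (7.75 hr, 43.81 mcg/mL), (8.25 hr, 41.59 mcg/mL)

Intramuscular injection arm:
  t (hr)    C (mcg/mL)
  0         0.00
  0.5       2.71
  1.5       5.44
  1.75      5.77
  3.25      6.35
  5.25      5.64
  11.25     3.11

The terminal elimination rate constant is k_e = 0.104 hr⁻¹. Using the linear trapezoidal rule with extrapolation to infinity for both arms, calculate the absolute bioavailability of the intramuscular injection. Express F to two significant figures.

Trapezoidal AUC_0→8.25 (IV):
  [0→0.25]: (98.08+95.56)/2 × 0.25 = 24.205
  [0.25→1.75]: (95.56+81.76)/2 × 1.5 = 132.99
  [1.75→7.75]: (81.76+43.81)/2 × 6 = 376.71
  [7.75→8.25]: (43.81+41.59)/2 × 0.5 = 21.35
  Sum = 555.255 mcg/mL·hr
IV tail: 41.59/0.104 = 399.904; AUC_iv,0→∞ = 555.255 + 399.904 = 955.159 mcg/mL·hr
Trapezoidal AUC_0→11.25 (intramuscular injection):
  [0→0.5]: (0.00+2.71)/2 × 0.5 = 0.6775
  [0.5→1.5]: (2.71+5.44)/2 × 1 = 4.075
  [1.5→1.75]: (5.44+5.77)/2 × 0.25 = 1.40125
  [1.75→3.25]: (5.77+6.35)/2 × 1.5 = 9.09
  [3.25→5.25]: (6.35+5.64)/2 × 2 = 11.99
  [5.25→11.25]: (5.64+3.11)/2 × 6 = 26.25
  Sum = 53.48375 mcg/mL·hr
intramuscular injection tail: 3.11/0.104 = 29.904; AUC_ev,0→∞ = 53.48375 + 29.904 = 83.38775 mcg/mL·hr
F = (AUC_ev/D_ev)/(AUC_iv/D_iv) = (83.38775/20)/(955.159/20) = 4.1693875/47.75795 = 0.0873

F = 0.087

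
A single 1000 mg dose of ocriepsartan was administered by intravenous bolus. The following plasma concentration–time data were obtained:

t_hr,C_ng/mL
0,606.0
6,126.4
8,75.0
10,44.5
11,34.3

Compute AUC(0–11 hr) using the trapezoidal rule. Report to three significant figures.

AUC = 2560 ng/mL·hr

Trapezoidal AUC_0→11:
  [0→6]: (606.0+126.4)/2 × 6 = 2197.2
  [6→8]: (126.4+75.0)/2 × 2 = 201.4
  [8→10]: (75.0+44.5)/2 × 2 = 119.5
  [10→11]: (44.5+34.3)/2 × 1 = 39.4
  Sum = 2557.5 ng/mL·hr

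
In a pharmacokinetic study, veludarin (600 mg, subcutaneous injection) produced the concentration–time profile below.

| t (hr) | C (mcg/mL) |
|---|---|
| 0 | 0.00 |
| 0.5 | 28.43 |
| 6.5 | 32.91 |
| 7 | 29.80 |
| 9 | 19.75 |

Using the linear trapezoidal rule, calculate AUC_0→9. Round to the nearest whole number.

Trapezoidal AUC_0→9:
  [0→0.5]: (0.00+28.43)/2 × 0.5 = 7.1075
  [0.5→6.5]: (28.43+32.91)/2 × 6 = 184.02
  [6.5→7]: (32.91+29.80)/2 × 0.5 = 15.6775
  [7→9]: (29.80+19.75)/2 × 2 = 49.55
  Sum = 256.355 mcg/mL·hr

AUC = 256 mcg/mL·hr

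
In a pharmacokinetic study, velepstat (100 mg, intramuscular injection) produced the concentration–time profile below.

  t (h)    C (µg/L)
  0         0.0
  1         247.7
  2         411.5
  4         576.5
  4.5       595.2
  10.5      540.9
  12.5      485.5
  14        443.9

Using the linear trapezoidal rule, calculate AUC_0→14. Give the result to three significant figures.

AUC = 6870 µg/L·h

Trapezoidal AUC_0→14:
  [0→1]: (0.0+247.7)/2 × 1 = 123.85
  [1→2]: (247.7+411.5)/2 × 1 = 329.6
  [2→4]: (411.5+576.5)/2 × 2 = 988.0
  [4→4.5]: (576.5+595.2)/2 × 0.5 = 292.925
  [4.5→10.5]: (595.2+540.9)/2 × 6 = 3408.3
  [10.5→12.5]: (540.9+485.5)/2 × 2 = 1026.4
  [12.5→14]: (485.5+443.9)/2 × 1.5 = 697.05
  Sum = 6866.125 µg/L·h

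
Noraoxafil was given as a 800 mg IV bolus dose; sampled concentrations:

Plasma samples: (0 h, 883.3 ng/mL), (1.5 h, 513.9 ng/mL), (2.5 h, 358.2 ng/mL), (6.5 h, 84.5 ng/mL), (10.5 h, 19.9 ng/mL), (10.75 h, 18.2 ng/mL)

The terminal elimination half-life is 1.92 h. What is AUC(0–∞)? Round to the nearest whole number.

Trapezoidal AUC_0→10.75:
  [0→1.5]: (883.3+513.9)/2 × 1.5 = 1047.9
  [1.5→2.5]: (513.9+358.2)/2 × 1 = 436.05
  [2.5→6.5]: (358.2+84.5)/2 × 4 = 885.4
  [6.5→10.5]: (84.5+19.9)/2 × 4 = 208.8
  [10.5→10.75]: (19.9+18.2)/2 × 0.25 = 4.7625
  Sum = 2582.9125 ng/mL·h
k_e = ln2 / t½ = 0.693147 / 1.92 = 0.3610 h^-1
Extrapolated tail: C_last / k_e = 18.2 / 0.361 = 50.416
AUC_0→∞ = 2582.9125 + 50.416 = 2633.3285 ng/mL·h

AUC = 2633 ng/mL·h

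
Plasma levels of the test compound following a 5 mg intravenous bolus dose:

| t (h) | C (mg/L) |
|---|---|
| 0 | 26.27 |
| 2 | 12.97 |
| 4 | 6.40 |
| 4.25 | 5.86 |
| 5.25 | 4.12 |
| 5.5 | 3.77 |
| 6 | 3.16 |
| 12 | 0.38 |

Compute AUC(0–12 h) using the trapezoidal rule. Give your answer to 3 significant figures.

Trapezoidal AUC_0→12:
  [0→2]: (26.27+12.97)/2 × 2 = 39.24
  [2→4]: (12.97+6.40)/2 × 2 = 19.37
  [4→4.25]: (6.40+5.86)/2 × 0.25 = 1.5325
  [4.25→5.25]: (5.86+4.12)/2 × 1 = 4.99
  [5.25→5.5]: (4.12+3.77)/2 × 0.25 = 0.98625
  [5.5→6]: (3.77+3.16)/2 × 0.5 = 1.7325
  [6→12]: (3.16+0.38)/2 × 6 = 10.62
  Sum = 78.47125 mg/L·h

AUC = 78.5 mg/L·h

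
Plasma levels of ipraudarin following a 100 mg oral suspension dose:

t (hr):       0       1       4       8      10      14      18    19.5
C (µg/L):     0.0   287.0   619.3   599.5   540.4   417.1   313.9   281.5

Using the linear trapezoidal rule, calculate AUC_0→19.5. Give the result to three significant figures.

AUC = 8900 µg/L·hr

Trapezoidal AUC_0→19.5:
  [0→1]: (0.0+287.0)/2 × 1 = 143.5
  [1→4]: (287.0+619.3)/2 × 3 = 1359.45
  [4→8]: (619.3+599.5)/2 × 4 = 2437.6
  [8→10]: (599.5+540.4)/2 × 2 = 1139.9
  [10→14]: (540.4+417.1)/2 × 4 = 1915.0
  [14→18]: (417.1+313.9)/2 × 4 = 1462.0
  [18→19.5]: (313.9+281.5)/2 × 1.5 = 446.55
  Sum = 8904.0 µg/L·hr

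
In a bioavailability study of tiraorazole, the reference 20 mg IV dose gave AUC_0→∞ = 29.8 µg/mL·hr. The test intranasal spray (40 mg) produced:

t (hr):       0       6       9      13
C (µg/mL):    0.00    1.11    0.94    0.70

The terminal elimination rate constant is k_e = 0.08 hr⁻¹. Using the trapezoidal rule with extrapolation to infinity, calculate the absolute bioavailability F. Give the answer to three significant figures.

Trapezoidal AUC_0→13 (intranasal spray):
  [0→6]: (0.00+1.11)/2 × 6 = 3.33
  [6→9]: (1.11+0.94)/2 × 3 = 3.075
  [9→13]: (0.94+0.70)/2 × 4 = 3.28
  Sum = 9.685 µg/mL·hr
Tail: C_last/k_e = 0.70/0.08 = 8.750
AUC_0→∞ (intranasal spray) = 9.685 + 8.750 = 18.435 µg/mL·hr
F = (AUC_ev/D_ev)/(AUC_iv/D_iv) = (18.435/40)/(29.8/20) = 0.460875/1.49 = 0.3093

F = 0.309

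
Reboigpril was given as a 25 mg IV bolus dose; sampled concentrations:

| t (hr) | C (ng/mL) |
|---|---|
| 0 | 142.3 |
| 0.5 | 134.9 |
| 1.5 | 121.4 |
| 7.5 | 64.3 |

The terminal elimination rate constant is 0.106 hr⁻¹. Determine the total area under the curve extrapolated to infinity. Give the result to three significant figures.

AUC = 1360 ng/mL·hr

Trapezoidal AUC_0→7.5:
  [0→0.5]: (142.3+134.9)/2 × 0.5 = 69.3
  [0.5→1.5]: (134.9+121.4)/2 × 1 = 128.15
  [1.5→7.5]: (121.4+64.3)/2 × 6 = 557.1
  Sum = 754.55 ng/mL·hr
Extrapolated tail: C_last / k_e = 64.3 / 0.106 = 606.604
AUC_0→∞ = 754.55 + 606.604 = 1361.154 ng/mL·hr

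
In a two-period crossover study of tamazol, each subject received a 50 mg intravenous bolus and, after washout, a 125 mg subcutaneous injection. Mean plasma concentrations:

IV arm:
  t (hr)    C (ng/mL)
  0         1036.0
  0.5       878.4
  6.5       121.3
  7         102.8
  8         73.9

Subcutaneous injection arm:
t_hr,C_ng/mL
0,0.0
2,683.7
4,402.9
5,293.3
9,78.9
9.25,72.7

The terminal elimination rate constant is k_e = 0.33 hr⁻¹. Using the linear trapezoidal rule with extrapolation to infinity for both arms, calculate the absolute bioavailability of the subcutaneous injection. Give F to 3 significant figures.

Trapezoidal AUC_0→8 (IV):
  [0→0.5]: (1036.0+878.4)/2 × 0.5 = 478.6
  [0.5→6.5]: (878.4+121.3)/2 × 6 = 2999.1
  [6.5→7]: (121.3+102.8)/2 × 0.5 = 56.025
  [7→8]: (102.8+73.9)/2 × 1 = 88.35
  Sum = 3622.075 ng/mL·hr
IV tail: 73.9/0.33 = 223.939; AUC_iv,0→∞ = 3622.075 + 223.939 = 3846.014 ng/mL·hr
Trapezoidal AUC_0→9.25 (subcutaneous injection):
  [0→2]: (0.0+683.7)/2 × 2 = 683.7
  [2→4]: (683.7+402.9)/2 × 2 = 1086.6
  [4→5]: (402.9+293.3)/2 × 1 = 348.1
  [5→9]: (293.3+78.9)/2 × 4 = 744.4
  [9→9.25]: (78.9+72.7)/2 × 0.25 = 18.95
  Sum = 2881.75 ng/mL·hr
subcutaneous injection tail: 72.7/0.33 = 220.303; AUC_ev,0→∞ = 2881.75 + 220.303 = 3102.053 ng/mL·hr
F = (AUC_ev/D_ev)/(AUC_iv/D_iv) = (3102.053/125)/(3846.014/50) = 24.816424/76.92028 = 0.3226

F = 0.323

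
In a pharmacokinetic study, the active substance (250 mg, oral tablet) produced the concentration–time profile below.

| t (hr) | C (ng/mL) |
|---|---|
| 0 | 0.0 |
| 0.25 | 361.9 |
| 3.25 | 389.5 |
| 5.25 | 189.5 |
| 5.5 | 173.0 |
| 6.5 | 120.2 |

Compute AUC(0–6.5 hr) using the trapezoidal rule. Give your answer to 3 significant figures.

Trapezoidal AUC_0→6.5:
  [0→0.25]: (0.0+361.9)/2 × 0.25 = 45.2375
  [0.25→3.25]: (361.9+389.5)/2 × 3 = 1127.1
  [3.25→5.25]: (389.5+189.5)/2 × 2 = 579.0
  [5.25→5.5]: (189.5+173.0)/2 × 0.25 = 45.3125
  [5.5→6.5]: (173.0+120.2)/2 × 1 = 146.6
  Sum = 1943.25 ng/mL·hr

AUC = 1940 ng/mL·hr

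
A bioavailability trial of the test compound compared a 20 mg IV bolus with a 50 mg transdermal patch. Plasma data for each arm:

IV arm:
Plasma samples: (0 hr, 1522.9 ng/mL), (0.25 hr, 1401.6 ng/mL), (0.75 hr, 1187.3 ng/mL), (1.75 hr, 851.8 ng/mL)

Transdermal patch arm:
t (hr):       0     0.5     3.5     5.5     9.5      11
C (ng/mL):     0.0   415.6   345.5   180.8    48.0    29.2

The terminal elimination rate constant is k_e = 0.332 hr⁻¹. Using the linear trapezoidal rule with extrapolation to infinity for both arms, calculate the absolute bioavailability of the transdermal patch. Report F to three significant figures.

F = 0.207

Trapezoidal AUC_0→1.75 (IV):
  [0→0.25]: (1522.9+1401.6)/2 × 0.25 = 365.5625
  [0.25→0.75]: (1401.6+1187.3)/2 × 0.5 = 647.225
  [0.75→1.75]: (1187.3+851.8)/2 × 1 = 1019.55
  Sum = 2032.3375 ng/mL·hr
IV tail: 851.8/0.332 = 2565.663; AUC_iv,0→∞ = 2032.3375 + 2565.663 = 4598.0005 ng/mL·hr
Trapezoidal AUC_0→11 (transdermal patch):
  [0→0.5]: (0.0+415.6)/2 × 0.5 = 103.9
  [0.5→3.5]: (415.6+345.5)/2 × 3 = 1141.65
  [3.5→5.5]: (345.5+180.8)/2 × 2 = 526.3
  [5.5→9.5]: (180.8+48.0)/2 × 4 = 457.6
  [9.5→11]: (48.0+29.2)/2 × 1.5 = 57.9
  Sum = 2287.35 ng/mL·hr
transdermal patch tail: 29.2/0.332 = 87.952; AUC_ev,0→∞ = 2287.35 + 87.952 = 2375.302 ng/mL·hr
F = (AUC_ev/D_ev)/(AUC_iv/D_iv) = (2375.302/50)/(4598.0005/20) = 47.50604/229.9 = 0.2066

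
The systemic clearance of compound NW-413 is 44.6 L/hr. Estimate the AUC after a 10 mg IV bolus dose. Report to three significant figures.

AUC_0→∞ = Dose_iv / CL
        = 10 / 44.6 = 0.224215 mg/L·hr

AUC = 0.224 mg/L·hr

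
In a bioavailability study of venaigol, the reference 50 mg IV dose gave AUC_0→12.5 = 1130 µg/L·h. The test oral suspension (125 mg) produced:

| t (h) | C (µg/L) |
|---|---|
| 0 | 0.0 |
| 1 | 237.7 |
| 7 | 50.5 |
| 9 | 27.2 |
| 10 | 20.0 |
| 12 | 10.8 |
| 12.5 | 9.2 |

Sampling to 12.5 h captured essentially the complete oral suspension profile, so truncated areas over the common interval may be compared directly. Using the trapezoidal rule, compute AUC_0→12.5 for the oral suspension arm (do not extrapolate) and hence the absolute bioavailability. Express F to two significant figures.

F = 0.40

Trapezoidal AUC_0→12.5 (oral suspension):
  [0→1]: (0.0+237.7)/2 × 1 = 118.85
  [1→7]: (237.7+50.5)/2 × 6 = 864.6
  [7→9]: (50.5+27.2)/2 × 2 = 77.7
  [9→10]: (27.2+20.0)/2 × 1 = 23.6
  [10→12]: (20.0+10.8)/2 × 2 = 30.8
  [12→12.5]: (10.8+9.2)/2 × 0.5 = 5.0
  Sum = 1120.55 µg/L·h
F = (AUC_ev/D_ev)/(AUC_iv/D_iv) = (1120.55/125)/(1130/50) = 8.9644/22.6 = 0.3967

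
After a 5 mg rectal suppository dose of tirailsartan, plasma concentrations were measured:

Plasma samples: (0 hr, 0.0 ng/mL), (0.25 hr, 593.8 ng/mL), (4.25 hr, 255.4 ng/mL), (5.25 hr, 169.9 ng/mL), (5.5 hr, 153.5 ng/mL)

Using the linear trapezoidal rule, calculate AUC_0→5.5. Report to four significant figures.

Trapezoidal AUC_0→5.5:
  [0→0.25]: (0.0+593.8)/2 × 0.25 = 74.225
  [0.25→4.25]: (593.8+255.4)/2 × 4 = 1698.4
  [4.25→5.25]: (255.4+169.9)/2 × 1 = 212.65
  [5.25→5.5]: (169.9+153.5)/2 × 0.25 = 40.425
  Sum = 2025.7 ng/mL·hr

AUC = 2026 ng/mL·hr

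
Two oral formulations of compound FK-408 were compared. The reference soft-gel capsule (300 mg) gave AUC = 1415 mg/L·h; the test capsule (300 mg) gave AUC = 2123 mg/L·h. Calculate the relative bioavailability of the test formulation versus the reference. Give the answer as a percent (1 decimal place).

F_rel = 150.0%

F_rel = (AUC_test/D_test) / (AUC_ref/D_ref)
      = (2123/300) / (1415/300)
      = 7.07667 / 4.71667 = 1.5004 = 150.04%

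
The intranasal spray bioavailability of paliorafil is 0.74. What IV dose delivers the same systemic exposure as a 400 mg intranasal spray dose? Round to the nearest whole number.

Systemic exposure from an extravascular dose = F × D_ev, so the equivalent IV dose is F × D_ev.
D_iv = F × D_ev = 0.74 × 400 = 296 mg

D_iv = 296 mg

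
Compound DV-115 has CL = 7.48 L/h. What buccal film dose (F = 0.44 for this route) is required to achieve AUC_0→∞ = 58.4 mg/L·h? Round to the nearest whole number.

Dose = CL × AUC_0→∞ / F
     = 7.48 × 58.4 / 0.44 = 992.8 mg

Dose = 993 mg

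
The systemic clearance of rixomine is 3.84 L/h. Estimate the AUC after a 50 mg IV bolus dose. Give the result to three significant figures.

AUC = 13.0 mg/L·h

AUC_0→∞ = Dose_iv / CL
        = 50 / 3.84 = 13.0208 mg/L·h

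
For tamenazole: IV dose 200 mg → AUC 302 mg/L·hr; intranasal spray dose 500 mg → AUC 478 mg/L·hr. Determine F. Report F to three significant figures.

F = 0.633

F = (AUC_ev / D_ev) / (AUC_iv / D_iv)
  = (478/500) / (302/200)
  = 0.956 / 1.51 = 0.6331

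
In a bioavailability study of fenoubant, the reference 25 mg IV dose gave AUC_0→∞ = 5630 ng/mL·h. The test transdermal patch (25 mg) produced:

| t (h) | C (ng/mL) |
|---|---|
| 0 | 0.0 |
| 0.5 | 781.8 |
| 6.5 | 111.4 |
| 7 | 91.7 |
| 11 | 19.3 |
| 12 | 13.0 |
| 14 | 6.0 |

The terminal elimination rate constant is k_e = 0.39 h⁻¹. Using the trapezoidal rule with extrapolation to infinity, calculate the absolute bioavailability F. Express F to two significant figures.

Trapezoidal AUC_0→14 (transdermal patch):
  [0→0.5]: (0.0+781.8)/2 × 0.5 = 195.45
  [0.5→6.5]: (781.8+111.4)/2 × 6 = 2679.6
  [6.5→7]: (111.4+91.7)/2 × 0.5 = 50.775
  [7→11]: (91.7+19.3)/2 × 4 = 222.0
  [11→12]: (19.3+13.0)/2 × 1 = 16.15
  [12→14]: (13.0+6.0)/2 × 2 = 19.0
  Sum = 3182.975 ng/mL·h
Tail: C_last/k_e = 6.0/0.39 = 15.385
AUC_0→∞ (transdermal patch) = 3182.975 + 15.385 = 3198.36 ng/mL·h
F = (AUC_ev/D_ev)/(AUC_iv/D_iv) = (3198.36/25)/(5630/25) = 127.9344/225.2 = 0.5681

F = 0.57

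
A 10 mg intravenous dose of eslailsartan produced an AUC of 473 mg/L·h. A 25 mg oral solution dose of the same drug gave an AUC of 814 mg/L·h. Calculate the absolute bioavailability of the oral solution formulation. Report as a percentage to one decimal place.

F = (AUC_ev / D_ev) / (AUC_iv / D_iv)
  = (814/25) / (473/10)
  = 32.56 / 47.3 = 0.6884
  = 68.84%

F = 68.8%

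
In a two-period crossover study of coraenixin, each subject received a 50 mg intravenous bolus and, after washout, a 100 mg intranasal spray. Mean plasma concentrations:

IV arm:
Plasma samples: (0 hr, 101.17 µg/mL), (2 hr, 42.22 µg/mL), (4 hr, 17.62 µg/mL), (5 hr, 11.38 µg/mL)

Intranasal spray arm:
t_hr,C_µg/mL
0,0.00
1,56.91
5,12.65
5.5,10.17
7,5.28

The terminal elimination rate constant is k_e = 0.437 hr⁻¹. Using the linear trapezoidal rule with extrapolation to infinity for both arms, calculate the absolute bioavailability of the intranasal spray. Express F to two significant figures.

Trapezoidal AUC_0→5 (IV):
  [0→2]: (101.17+42.22)/2 × 2 = 143.39
  [2→4]: (42.22+17.62)/2 × 2 = 59.84
  [4→5]: (17.62+11.38)/2 × 1 = 14.5
  Sum = 217.73 µg/mL·hr
IV tail: 11.38/0.437 = 26.041; AUC_iv,0→∞ = 217.73 + 26.041 = 243.771 µg/mL·hr
Trapezoidal AUC_0→7 (intranasal spray):
  [0→1]: (0.00+56.91)/2 × 1 = 28.455
  [1→5]: (56.91+12.65)/2 × 4 = 139.12
  [5→5.5]: (12.65+10.17)/2 × 0.5 = 5.705
  [5.5→7]: (10.17+5.28)/2 × 1.5 = 11.5875
  Sum = 184.8675 µg/mL·hr
intranasal spray tail: 5.28/0.437 = 12.082; AUC_ev,0→∞ = 184.8675 + 12.082 = 196.9495 µg/mL·hr
F = (AUC_ev/D_ev)/(AUC_iv/D_iv) = (196.9495/100)/(243.771/50) = 1.969495/4.87542 = 0.4040

F = 0.40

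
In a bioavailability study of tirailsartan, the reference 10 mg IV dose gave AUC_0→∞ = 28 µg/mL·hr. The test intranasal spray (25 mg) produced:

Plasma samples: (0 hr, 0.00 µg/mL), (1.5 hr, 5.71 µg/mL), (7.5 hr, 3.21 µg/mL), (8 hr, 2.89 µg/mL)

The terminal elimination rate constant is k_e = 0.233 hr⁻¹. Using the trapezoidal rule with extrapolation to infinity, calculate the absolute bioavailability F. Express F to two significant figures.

Trapezoidal AUC_0→8 (intranasal spray):
  [0→1.5]: (0.00+5.71)/2 × 1.5 = 4.2825
  [1.5→7.5]: (5.71+3.21)/2 × 6 = 26.76
  [7.5→8]: (3.21+2.89)/2 × 0.5 = 1.525
  Sum = 32.5675 µg/mL·hr
Tail: C_last/k_e = 2.89/0.233 = 12.403
AUC_0→∞ (intranasal spray) = 32.5675 + 12.403 = 44.9705 µg/mL·hr
F = (AUC_ev/D_ev)/(AUC_iv/D_iv) = (44.9705/25)/(28/10) = 1.79882/2.8 = 0.6424

F = 0.64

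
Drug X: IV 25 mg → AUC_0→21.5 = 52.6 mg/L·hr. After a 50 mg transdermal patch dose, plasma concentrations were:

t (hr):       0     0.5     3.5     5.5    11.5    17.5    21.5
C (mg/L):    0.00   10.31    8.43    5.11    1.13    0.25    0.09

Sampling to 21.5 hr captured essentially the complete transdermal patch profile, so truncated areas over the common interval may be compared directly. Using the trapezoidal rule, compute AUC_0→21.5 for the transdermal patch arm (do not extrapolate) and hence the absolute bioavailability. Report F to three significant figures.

F = 0.644

Trapezoidal AUC_0→21.5 (transdermal patch):
  [0→0.5]: (0.00+10.31)/2 × 0.5 = 2.5775
  [0.5→3.5]: (10.31+8.43)/2 × 3 = 28.11
  [3.5→5.5]: (8.43+5.11)/2 × 2 = 13.54
  [5.5→11.5]: (5.11+1.13)/2 × 6 = 18.72
  [11.5→17.5]: (1.13+0.25)/2 × 6 = 4.14
  [17.5→21.5]: (0.25+0.09)/2 × 4 = 0.68
  Sum = 67.7675 mg/L·hr
F = (AUC_ev/D_ev)/(AUC_iv/D_iv) = (67.7675/50)/(52.6/25) = 1.35535/2.104 = 0.6442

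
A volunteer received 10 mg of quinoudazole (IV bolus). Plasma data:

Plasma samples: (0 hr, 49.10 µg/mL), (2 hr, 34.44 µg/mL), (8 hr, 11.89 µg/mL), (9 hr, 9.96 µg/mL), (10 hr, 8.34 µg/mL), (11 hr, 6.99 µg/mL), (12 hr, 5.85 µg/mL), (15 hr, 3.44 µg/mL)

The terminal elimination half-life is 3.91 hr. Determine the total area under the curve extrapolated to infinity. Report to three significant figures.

AUC = 290 µg/mL·hr

Trapezoidal AUC_0→15:
  [0→2]: (49.10+34.44)/2 × 2 = 83.54
  [2→8]: (34.44+11.89)/2 × 6 = 138.99
  [8→9]: (11.89+9.96)/2 × 1 = 10.925
  [9→10]: (9.96+8.34)/2 × 1 = 9.15
  [10→11]: (8.34+6.99)/2 × 1 = 7.665
  [11→12]: (6.99+5.85)/2 × 1 = 6.42
  [12→15]: (5.85+3.44)/2 × 3 = 13.935
  Sum = 270.625 µg/mL·hr
k_e = ln2 / t½ = 0.693147 / 3.91 = 0.1773 hr^-1
Extrapolated tail: C_last / k_e = 3.44 / 0.1773 = 19.402
AUC_0→∞ = 270.625 + 19.402 = 290.027 µg/mL·hr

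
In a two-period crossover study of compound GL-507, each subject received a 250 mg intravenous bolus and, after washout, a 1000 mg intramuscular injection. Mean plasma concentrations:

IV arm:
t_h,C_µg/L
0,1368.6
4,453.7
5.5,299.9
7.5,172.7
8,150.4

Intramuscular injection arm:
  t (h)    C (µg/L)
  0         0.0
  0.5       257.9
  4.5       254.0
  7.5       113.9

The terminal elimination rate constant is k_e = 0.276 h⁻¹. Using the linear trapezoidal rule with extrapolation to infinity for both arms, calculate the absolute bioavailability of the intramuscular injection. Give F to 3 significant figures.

F = 0.0967

Trapezoidal AUC_0→8 (IV):
  [0→4]: (1368.6+453.7)/2 × 4 = 3644.6
  [4→5.5]: (453.7+299.9)/2 × 1.5 = 565.2
  [5.5→7.5]: (299.9+172.7)/2 × 2 = 472.6
  [7.5→8]: (172.7+150.4)/2 × 0.5 = 80.775
  Sum = 4763.175 µg/L·h
IV tail: 150.4/0.276 = 544.928; AUC_iv,0→∞ = 4763.175 + 544.928 = 5308.103 µg/L·h
Trapezoidal AUC_0→7.5 (intramuscular injection):
  [0→0.5]: (0.0+257.9)/2 × 0.5 = 64.475
  [0.5→4.5]: (257.9+254.0)/2 × 4 = 1023.8
  [4.5→7.5]: (254.0+113.9)/2 × 3 = 551.85
  Sum = 1640.125 µg/L·h
intramuscular injection tail: 113.9/0.276 = 412.681; AUC_ev,0→∞ = 1640.125 + 412.681 = 2052.806 µg/L·h
F = (AUC_ev/D_ev)/(AUC_iv/D_iv) = (2052.806/1000)/(5308.103/250) = 2.052806/21.232412 = 0.0967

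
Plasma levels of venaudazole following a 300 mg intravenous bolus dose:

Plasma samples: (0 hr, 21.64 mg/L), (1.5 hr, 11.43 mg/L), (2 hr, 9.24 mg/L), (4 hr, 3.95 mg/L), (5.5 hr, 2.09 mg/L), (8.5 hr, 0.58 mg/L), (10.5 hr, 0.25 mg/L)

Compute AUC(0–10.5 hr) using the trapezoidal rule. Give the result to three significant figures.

Trapezoidal AUC_0→10.5:
  [0→1.5]: (21.64+11.43)/2 × 1.5 = 24.8025
  [1.5→2]: (11.43+9.24)/2 × 0.5 = 5.1675
  [2→4]: (9.24+3.95)/2 × 2 = 13.19
  [4→5.5]: (3.95+2.09)/2 × 1.5 = 4.53
  [5.5→8.5]: (2.09+0.58)/2 × 3 = 4.005
  [8.5→10.5]: (0.58+0.25)/2 × 2 = 0.83
  Sum = 52.525 mg/L·hr

AUC = 52.5 mg/L·hr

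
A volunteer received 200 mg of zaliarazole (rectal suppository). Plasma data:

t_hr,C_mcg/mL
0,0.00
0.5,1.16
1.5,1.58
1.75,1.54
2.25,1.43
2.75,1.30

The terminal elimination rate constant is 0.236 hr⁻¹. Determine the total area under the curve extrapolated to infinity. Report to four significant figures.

Trapezoidal AUC_0→2.75:
  [0→0.5]: (0.00+1.16)/2 × 0.5 = 0.29
  [0.5→1.5]: (1.16+1.58)/2 × 1 = 1.37
  [1.5→1.75]: (1.58+1.54)/2 × 0.25 = 0.39
  [1.75→2.25]: (1.54+1.43)/2 × 0.5 = 0.7425
  [2.25→2.75]: (1.43+1.30)/2 × 0.5 = 0.6825
  Sum = 3.475 mcg/mL·hr
Extrapolated tail: C_last / k_e = 1.30 / 0.236 = 5.508
AUC_0→∞ = 3.475 + 5.508 = 8.983 mcg/mL·hr

AUC = 8.983 mcg/mL·hr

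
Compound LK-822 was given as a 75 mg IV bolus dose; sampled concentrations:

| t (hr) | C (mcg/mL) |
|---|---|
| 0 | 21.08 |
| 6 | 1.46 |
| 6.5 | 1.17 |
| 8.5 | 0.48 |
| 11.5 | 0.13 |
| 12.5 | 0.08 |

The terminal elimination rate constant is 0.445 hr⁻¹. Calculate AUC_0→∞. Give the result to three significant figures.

Trapezoidal AUC_0→12.5:
  [0→6]: (21.08+1.46)/2 × 6 = 67.62
  [6→6.5]: (1.46+1.17)/2 × 0.5 = 0.6575
  [6.5→8.5]: (1.17+0.48)/2 × 2 = 1.65
  [8.5→11.5]: (0.48+0.13)/2 × 3 = 0.915
  [11.5→12.5]: (0.13+0.08)/2 × 1 = 0.105
  Sum = 70.9475 mcg/mL·hr
Extrapolated tail: C_last / k_e = 0.08 / 0.445 = 0.180
AUC_0→∞ = 70.9475 + 0.180 = 71.1275 mcg/mL·hr

AUC = 71.1 mcg/mL·hr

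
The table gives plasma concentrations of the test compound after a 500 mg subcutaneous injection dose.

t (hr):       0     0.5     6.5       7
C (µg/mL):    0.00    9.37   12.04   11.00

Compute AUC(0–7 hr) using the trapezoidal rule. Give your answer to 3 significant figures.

Trapezoidal AUC_0→7:
  [0→0.5]: (0.00+9.37)/2 × 0.5 = 2.3425
  [0.5→6.5]: (9.37+12.04)/2 × 6 = 64.23
  [6.5→7]: (12.04+11.00)/2 × 0.5 = 5.76
  Sum = 72.3325 µg/mL·hr

AUC = 72.3 µg/mL·hr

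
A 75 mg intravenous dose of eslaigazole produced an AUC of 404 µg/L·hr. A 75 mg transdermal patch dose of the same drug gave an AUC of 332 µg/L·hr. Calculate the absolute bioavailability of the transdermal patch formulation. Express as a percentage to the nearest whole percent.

F = (AUC_ev / D_ev) / (AUC_iv / D_iv)
  = (332/75) / (404/75)
  = 4.42667 / 5.38667 = 0.8218
  = 82.18%

F = 82%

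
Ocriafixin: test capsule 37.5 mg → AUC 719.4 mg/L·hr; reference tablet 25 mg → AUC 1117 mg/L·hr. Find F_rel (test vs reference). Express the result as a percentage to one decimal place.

F_rel = (AUC_test/D_test) / (AUC_ref/D_ref)
      = (719.4/37.5) / (1117/25)
      = 19.184 / 44.68 = 0.4294 = 42.94%

F_rel = 42.9%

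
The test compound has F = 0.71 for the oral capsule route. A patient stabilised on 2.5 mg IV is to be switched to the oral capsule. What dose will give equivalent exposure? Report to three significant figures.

D_oral = 3.52 mg

For equal systemic exposure: F × D_ev = D_iv
D_ev = D_iv / F = 2.5 / 0.71 = 3.52113 mg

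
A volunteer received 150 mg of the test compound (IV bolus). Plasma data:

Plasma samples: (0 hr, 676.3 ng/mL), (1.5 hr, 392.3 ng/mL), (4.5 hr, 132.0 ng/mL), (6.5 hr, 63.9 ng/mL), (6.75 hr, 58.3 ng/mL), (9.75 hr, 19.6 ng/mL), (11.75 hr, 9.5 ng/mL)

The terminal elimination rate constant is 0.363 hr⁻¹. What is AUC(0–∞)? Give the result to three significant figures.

AUC = 1970 ng/mL·hr

Trapezoidal AUC_0→11.75:
  [0→1.5]: (676.3+392.3)/2 × 1.5 = 801.45
  [1.5→4.5]: (392.3+132.0)/2 × 3 = 786.45
  [4.5→6.5]: (132.0+63.9)/2 × 2 = 195.9
  [6.5→6.75]: (63.9+58.3)/2 × 0.25 = 15.275
  [6.75→9.75]: (58.3+19.6)/2 × 3 = 116.85
  [9.75→11.75]: (19.6+9.5)/2 × 2 = 29.1
  Sum = 1945.025 ng/mL·hr
Extrapolated tail: C_last / k_e = 9.5 / 0.363 = 26.171
AUC_0→∞ = 1945.025 + 26.171 = 1971.196 ng/mL·hr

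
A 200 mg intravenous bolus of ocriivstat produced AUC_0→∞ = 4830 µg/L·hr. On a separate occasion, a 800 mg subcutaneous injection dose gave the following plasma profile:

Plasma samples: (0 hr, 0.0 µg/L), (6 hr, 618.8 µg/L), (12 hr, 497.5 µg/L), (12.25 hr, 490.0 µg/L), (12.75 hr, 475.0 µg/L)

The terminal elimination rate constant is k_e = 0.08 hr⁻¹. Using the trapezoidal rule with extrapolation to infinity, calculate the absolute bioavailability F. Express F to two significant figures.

Trapezoidal AUC_0→12.75 (subcutaneous injection):
  [0→6]: (0.0+618.8)/2 × 6 = 1856.4
  [6→12]: (618.8+497.5)/2 × 6 = 3348.9
  [12→12.25]: (497.5+490.0)/2 × 0.25 = 123.4375
  [12.25→12.75]: (490.0+475.0)/2 × 0.5 = 241.25
  Sum = 5569.9875 µg/L·hr
Tail: C_last/k_e = 475.0/0.08 = 5937.500
AUC_0→∞ (subcutaneous injection) = 5569.9875 + 5937.500 = 11507.4875 µg/L·hr
F = (AUC_ev/D_ev)/(AUC_iv/D_iv) = (11507.4875/800)/(4830/200) = 14.3844/24.15 = 0.5956

F = 0.60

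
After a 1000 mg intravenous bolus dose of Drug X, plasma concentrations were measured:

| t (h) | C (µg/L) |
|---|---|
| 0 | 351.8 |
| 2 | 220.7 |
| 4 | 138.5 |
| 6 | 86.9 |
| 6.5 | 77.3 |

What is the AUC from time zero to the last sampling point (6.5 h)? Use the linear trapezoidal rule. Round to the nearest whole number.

Trapezoidal AUC_0→6.5:
  [0→2]: (351.8+220.7)/2 × 2 = 572.5
  [2→4]: (220.7+138.5)/2 × 2 = 359.2
  [4→6]: (138.5+86.9)/2 × 2 = 225.4
  [6→6.5]: (86.9+77.3)/2 × 0.5 = 41.05
  Sum = 1198.15 µg/L·h

AUC = 1198 µg/L·h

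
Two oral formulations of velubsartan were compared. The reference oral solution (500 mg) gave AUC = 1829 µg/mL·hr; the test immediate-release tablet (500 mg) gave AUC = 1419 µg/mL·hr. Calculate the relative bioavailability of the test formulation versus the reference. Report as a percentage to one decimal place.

F_rel = (AUC_test/D_test) / (AUC_ref/D_ref)
      = (1419/500) / (1829/500)
      = 2.838 / 3.658 = 0.7758 = 77.58%

F_rel = 77.6%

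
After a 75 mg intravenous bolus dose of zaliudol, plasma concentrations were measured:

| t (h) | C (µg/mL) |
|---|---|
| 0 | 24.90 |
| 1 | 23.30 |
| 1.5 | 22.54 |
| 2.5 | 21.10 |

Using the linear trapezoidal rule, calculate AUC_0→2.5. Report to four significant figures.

Trapezoidal AUC_0→2.5:
  [0→1]: (24.90+23.30)/2 × 1 = 24.1
  [1→1.5]: (23.30+22.54)/2 × 0.5 = 11.46
  [1.5→2.5]: (22.54+21.10)/2 × 1 = 21.82
  Sum = 57.38 µg/mL·h

AUC = 57.38 µg/mL·h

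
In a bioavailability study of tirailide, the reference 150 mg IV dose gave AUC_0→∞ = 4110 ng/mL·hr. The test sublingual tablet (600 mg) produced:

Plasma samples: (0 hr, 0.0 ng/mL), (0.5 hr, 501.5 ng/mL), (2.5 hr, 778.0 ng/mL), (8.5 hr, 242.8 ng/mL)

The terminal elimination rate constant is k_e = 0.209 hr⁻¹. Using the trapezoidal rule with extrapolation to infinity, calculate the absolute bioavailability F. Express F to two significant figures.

Trapezoidal AUC_0→8.5 (sublingual tablet):
  [0→0.5]: (0.0+501.5)/2 × 0.5 = 125.375
  [0.5→2.5]: (501.5+778.0)/2 × 2 = 1279.5
  [2.5→8.5]: (778.0+242.8)/2 × 6 = 3062.4
  Sum = 4467.275 ng/mL·hr
Tail: C_last/k_e = 242.8/0.209 = 1161.722
AUC_0→∞ (sublingual tablet) = 4467.275 + 1161.722 = 5628.997 ng/mL·hr
F = (AUC_ev/D_ev)/(AUC_iv/D_iv) = (5628.997/600)/(4110/150) = 9.38166/27.4 = 0.3424

F = 0.34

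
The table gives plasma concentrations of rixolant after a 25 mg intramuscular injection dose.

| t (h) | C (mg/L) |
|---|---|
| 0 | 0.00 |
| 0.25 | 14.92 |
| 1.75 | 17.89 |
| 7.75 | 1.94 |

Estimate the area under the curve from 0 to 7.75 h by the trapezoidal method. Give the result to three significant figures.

Trapezoidal AUC_0→7.75:
  [0→0.25]: (0.00+14.92)/2 × 0.25 = 1.865
  [0.25→1.75]: (14.92+17.89)/2 × 1.5 = 24.6075
  [1.75→7.75]: (17.89+1.94)/2 × 6 = 59.49
  Sum = 85.9625 mg/L·h

AUC = 86.0 mg/L·h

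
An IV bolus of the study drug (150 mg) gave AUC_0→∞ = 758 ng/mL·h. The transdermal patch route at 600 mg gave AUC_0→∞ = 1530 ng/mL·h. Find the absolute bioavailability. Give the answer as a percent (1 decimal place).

F = (AUC_ev / D_ev) / (AUC_iv / D_iv)
  = (1530/600) / (758/150)
  = 2.55 / 5.05333 = 0.5046
  = 50.46%

F = 50.5%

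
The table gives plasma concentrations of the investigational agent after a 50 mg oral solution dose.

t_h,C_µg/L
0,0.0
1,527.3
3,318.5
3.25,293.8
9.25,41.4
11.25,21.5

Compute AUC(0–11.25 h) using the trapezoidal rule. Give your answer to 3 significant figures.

Trapezoidal AUC_0→11.25:
  [0→1]: (0.0+527.3)/2 × 1 = 263.65
  [1→3]: (527.3+318.5)/2 × 2 = 845.8
  [3→3.25]: (318.5+293.8)/2 × 0.25 = 76.5375
  [3.25→9.25]: (293.8+41.4)/2 × 6 = 1005.6
  [9.25→11.25]: (41.4+21.5)/2 × 2 = 62.9
  Sum = 2254.4875 µg/L·h

AUC = 2250 µg/L·h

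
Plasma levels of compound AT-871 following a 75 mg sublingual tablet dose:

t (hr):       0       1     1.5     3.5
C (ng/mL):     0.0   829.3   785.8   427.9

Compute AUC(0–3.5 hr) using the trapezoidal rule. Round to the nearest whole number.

Trapezoidal AUC_0→3.5:
  [0→1]: (0.0+829.3)/2 × 1 = 414.65
  [1→1.5]: (829.3+785.8)/2 × 0.5 = 403.775
  [1.5→3.5]: (785.8+427.9)/2 × 2 = 1213.7
  Sum = 2032.125 ng/mL·hr

AUC = 2032 ng/mL·hr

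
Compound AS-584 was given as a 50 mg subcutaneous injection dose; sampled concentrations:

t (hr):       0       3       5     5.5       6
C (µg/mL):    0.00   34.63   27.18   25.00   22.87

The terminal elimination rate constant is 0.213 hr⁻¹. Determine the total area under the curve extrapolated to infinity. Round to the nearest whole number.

Trapezoidal AUC_0→6:
  [0→3]: (0.00+34.63)/2 × 3 = 51.945
  [3→5]: (34.63+27.18)/2 × 2 = 61.81
  [5→5.5]: (27.18+25.00)/2 × 0.5 = 13.045
  [5.5→6]: (25.00+22.87)/2 × 0.5 = 11.9675
  Sum = 138.7675 µg/mL·hr
Extrapolated tail: C_last / k_e = 22.87 / 0.213 = 107.371
AUC_0→∞ = 138.7675 + 107.371 = 246.1385 µg/mL·hr

AUC = 246 µg/mL·hr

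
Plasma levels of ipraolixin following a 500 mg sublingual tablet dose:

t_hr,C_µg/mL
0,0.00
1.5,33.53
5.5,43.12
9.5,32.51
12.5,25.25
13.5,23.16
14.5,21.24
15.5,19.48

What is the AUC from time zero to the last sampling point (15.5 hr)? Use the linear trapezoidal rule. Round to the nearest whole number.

Trapezoidal AUC_0→15.5:
  [0→1.5]: (0.00+33.53)/2 × 1.5 = 25.1475
  [1.5→5.5]: (33.53+43.12)/2 × 4 = 153.3
  [5.5→9.5]: (43.12+32.51)/2 × 4 = 151.26
  [9.5→12.5]: (32.51+25.25)/2 × 3 = 86.64
  [12.5→13.5]: (25.25+23.16)/2 × 1 = 24.205
  [13.5→14.5]: (23.16+21.24)/2 × 1 = 22.2
  [14.5→15.5]: (21.24+19.48)/2 × 1 = 20.36
  Sum = 483.1125 µg/mL·hr

AUC = 483 µg/mL·hr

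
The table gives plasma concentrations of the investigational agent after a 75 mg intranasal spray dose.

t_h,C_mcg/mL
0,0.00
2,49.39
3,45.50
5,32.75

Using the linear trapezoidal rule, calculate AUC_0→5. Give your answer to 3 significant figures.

AUC = 175 mcg/mL·h

Trapezoidal AUC_0→5:
  [0→2]: (0.00+49.39)/2 × 2 = 49.39
  [2→3]: (49.39+45.50)/2 × 1 = 47.445
  [3→5]: (45.50+32.75)/2 × 2 = 78.25
  Sum = 175.085 mcg/mL·h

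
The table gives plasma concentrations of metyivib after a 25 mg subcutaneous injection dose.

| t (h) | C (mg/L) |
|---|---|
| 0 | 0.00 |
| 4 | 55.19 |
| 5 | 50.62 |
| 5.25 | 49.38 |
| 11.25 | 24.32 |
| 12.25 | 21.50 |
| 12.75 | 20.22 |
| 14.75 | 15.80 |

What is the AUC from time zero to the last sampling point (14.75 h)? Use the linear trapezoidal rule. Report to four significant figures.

Trapezoidal AUC_0→14.75:
  [0→4]: (0.00+55.19)/2 × 4 = 110.38
  [4→5]: (55.19+50.62)/2 × 1 = 52.905
  [5→5.25]: (50.62+49.38)/2 × 0.25 = 12.5
  [5.25→11.25]: (49.38+24.32)/2 × 6 = 221.1
  [11.25→12.25]: (24.32+21.50)/2 × 1 = 22.91
  [12.25→12.75]: (21.50+20.22)/2 × 0.5 = 10.43
  [12.75→14.75]: (20.22+15.80)/2 × 2 = 36.02
  Sum = 466.245 mg/L·h

AUC = 466.2 mg/L·h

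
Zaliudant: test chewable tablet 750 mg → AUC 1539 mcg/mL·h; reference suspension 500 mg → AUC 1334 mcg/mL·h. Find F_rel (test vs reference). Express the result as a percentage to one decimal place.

F_rel = (AUC_test/D_test) / (AUC_ref/D_ref)
      = (1539/750) / (1334/500)
      = 2.052 / 2.668 = 0.7691 = 76.91%

F_rel = 76.9%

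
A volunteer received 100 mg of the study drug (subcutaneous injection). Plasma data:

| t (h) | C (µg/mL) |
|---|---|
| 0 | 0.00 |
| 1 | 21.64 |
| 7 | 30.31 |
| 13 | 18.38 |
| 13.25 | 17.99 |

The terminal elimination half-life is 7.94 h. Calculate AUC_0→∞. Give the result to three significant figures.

Trapezoidal AUC_0→13.25:
  [0→1]: (0.00+21.64)/2 × 1 = 10.82
  [1→7]: (21.64+30.31)/2 × 6 = 155.85
  [7→13]: (30.31+18.38)/2 × 6 = 146.07
  [13→13.25]: (18.38+17.99)/2 × 0.25 = 4.54625
  Sum = 317.28625 µg/mL·h
k_e = ln2 / t½ = 0.693147 / 7.94 = 0.0873 h^-1
Extrapolated tail: C_last / k_e = 17.99 / 0.0873 = 206.071
AUC_0→∞ = 317.28625 + 206.071 = 523.35725 µg/mL·h

AUC = 523 µg/mL·h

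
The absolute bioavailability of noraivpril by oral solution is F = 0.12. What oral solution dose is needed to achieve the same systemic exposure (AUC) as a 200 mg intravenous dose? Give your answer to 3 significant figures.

For equal systemic exposure: F × D_ev = D_iv
D_ev = D_iv / F = 200 / 0.12 = 1666.67 mg

D_oral = 1670 mg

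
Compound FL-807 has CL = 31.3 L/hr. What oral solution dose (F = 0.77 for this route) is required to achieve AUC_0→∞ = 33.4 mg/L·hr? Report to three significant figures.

Dose = 1360 mg

Dose = CL × AUC_0→∞ / F
     = 31.3 × 33.4 / 0.77 = 1357.69 mg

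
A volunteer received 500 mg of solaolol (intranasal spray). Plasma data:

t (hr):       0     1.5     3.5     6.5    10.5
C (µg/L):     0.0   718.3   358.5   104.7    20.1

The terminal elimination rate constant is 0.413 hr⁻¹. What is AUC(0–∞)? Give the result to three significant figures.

AUC = 2610 µg/L·hr

Trapezoidal AUC_0→10.5:
  [0→1.5]: (0.0+718.3)/2 × 1.5 = 538.725
  [1.5→3.5]: (718.3+358.5)/2 × 2 = 1076.8
  [3.5→6.5]: (358.5+104.7)/2 × 3 = 694.8
  [6.5→10.5]: (104.7+20.1)/2 × 4 = 249.6
  Sum = 2559.925 µg/L·hr
Extrapolated tail: C_last / k_e = 20.1 / 0.413 = 48.668
AUC_0→∞ = 2559.925 + 48.668 = 2608.593 µg/L·hr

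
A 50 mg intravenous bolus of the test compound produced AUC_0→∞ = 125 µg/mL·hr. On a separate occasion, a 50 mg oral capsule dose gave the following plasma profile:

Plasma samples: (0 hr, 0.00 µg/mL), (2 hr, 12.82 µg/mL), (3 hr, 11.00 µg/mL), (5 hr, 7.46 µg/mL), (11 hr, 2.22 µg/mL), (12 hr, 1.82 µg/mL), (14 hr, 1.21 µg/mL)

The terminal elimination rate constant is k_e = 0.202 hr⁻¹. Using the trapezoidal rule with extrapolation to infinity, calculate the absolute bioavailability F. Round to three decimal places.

F = 0.666

Trapezoidal AUC_0→14 (oral capsule):
  [0→2]: (0.00+12.82)/2 × 2 = 12.82
  [2→3]: (12.82+11.00)/2 × 1 = 11.91
  [3→5]: (11.00+7.46)/2 × 2 = 18.46
  [5→11]: (7.46+2.22)/2 × 6 = 29.04
  [11→12]: (2.22+1.82)/2 × 1 = 2.02
  [12→14]: (1.82+1.21)/2 × 2 = 3.03
  Sum = 77.28 µg/mL·hr
Tail: C_last/k_e = 1.21/0.202 = 5.990
AUC_0→∞ (oral capsule) = 77.28 + 5.990 = 83.27 µg/mL·hr
F = (AUC_ev/D_ev)/(AUC_iv/D_iv) = (83.27/50)/(125/50) = 1.6654/2.5 = 0.6662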